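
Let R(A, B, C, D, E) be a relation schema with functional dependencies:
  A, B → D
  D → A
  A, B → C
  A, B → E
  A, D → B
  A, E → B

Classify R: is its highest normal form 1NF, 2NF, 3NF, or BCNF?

BCNF

Candidate keys: {A, B}, {A, E}, {D}. Prime attributes: {A, B, D, E}.
The left-hand side of every FD is a superkey, so BCNF is satisfied.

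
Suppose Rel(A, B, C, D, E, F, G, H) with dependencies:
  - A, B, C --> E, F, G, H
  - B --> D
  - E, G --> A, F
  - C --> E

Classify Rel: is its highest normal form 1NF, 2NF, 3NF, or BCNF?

1NF

Candidate keys: {A, B, C}, {B, C, G}. Prime attributes: {A, B, C, G}.
For B --> D we have {B}⁺ = {B, D}; {B} is not a superkey, so BCNF fails.
B --> D determines the non-prime attribute {D} from a non-superkey — 3NF is violated.
{B} is a proper subset of the key {A, B, C}, and {B}⁺ contains the non-prime attribute {D} — a partial dependency, so 2NF is violated.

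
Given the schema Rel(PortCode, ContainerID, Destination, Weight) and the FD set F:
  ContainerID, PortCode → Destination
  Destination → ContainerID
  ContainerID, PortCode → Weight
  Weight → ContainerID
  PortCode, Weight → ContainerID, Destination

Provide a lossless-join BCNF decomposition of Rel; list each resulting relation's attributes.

Candidate keys of the original relation: {ContainerID, PortCode}, {Destination, PortCode}, {PortCode, Weight}.
In {ContainerID, Destination, PortCode, Weight}, {Destination} is not a superkey ({Destination}⁺ restricted to this set is {ContainerID, Destination}), so split on Destination → ContainerID into {ContainerID, Destination} and {Destination, PortCode, Weight}.
{ContainerID, Destination} is in BCNF.
{Destination, PortCode, Weight} is in BCNF.

{ContainerID, Destination}; {Destination, PortCode, Weight}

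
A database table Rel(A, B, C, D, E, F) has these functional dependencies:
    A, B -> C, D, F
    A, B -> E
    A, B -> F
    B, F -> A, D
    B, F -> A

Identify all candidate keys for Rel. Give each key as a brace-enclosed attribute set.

{A, B}, {B, F}

No FD produces {B}, so it must be in every candidate key.
{A, B} is a candidate key since {A, B}⁺ = {A, B, C, D, E, F} covers every attribute.
{B, F} is a candidate key since {B, F}⁺ = {A, B, C, D, E, F} covers every attribute.
Any other superkey properly contains one of these, so there are no further candidate keys.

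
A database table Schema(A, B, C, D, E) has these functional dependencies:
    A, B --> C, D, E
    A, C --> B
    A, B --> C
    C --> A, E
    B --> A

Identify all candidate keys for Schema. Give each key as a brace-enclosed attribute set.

{B}, {C}

{B} is a candidate key since {B}⁺ = {A, B, C, D, E} covers every attribute.
{C} is a candidate key since {C}⁺ = {A, B, C, D, E} covers every attribute.
These are minimal and exhaustive — every other superkey contains one of them.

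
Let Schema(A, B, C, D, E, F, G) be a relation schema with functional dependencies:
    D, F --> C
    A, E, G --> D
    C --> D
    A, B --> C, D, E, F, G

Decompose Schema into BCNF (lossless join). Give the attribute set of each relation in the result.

{A, B, E, F, G}; {A, D, E, G}; {C, D}; {C, F}

Candidate key of the original relation: {A, B}.
In {A, B, C, D, E, F, G}, {D, F} is not a superkey ({D, F}⁺ restricted to this set is {C, D, F}), so split on D, F --> C into {C, D, F} and {A, B, D, E, F, G}.
In {C, D, F}, {C} is not a superkey ({C}⁺ restricted to this set is {C, D}), so split on C --> D into {C, D} and {C, F}.
{C, D} is in BCNF.
{C, F} is in BCNF.
In {A, B, D, E, F, G}, {A, E, G} is not a superkey ({A, E, G}⁺ restricted to this set is {A, D, E, G}), so split on A, E, G --> D into {A, D, E, G} and {A, B, E, F, G}.
{A, D, E, G} is in BCNF.
{A, B, E, F, G} is in BCNF.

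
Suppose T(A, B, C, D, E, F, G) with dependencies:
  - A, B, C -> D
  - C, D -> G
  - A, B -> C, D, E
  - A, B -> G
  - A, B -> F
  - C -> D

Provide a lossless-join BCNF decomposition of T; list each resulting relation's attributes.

{A, B, C, E, F}; {C, D, G}

Candidate key of the original relation: {A, B}.
Within {A, B, C, D, E, F, G}: {C, D}⁺ ∩ {A, B, C, D, E, F, G} = {C, D, G}, not the whole set, so C, D -> G violates BCNF; decompose into {C, D, G} and {A, B, C, D, E, F}.
{C, D, G}: every determinant is a superkey — BCNF.
Within {A, B, C, D, E, F}: {C}⁺ ∩ {A, B, C, D, E, F} = {C, D}, not the whole set, so C -> D violates BCNF; decompose into {C, D} and {A, B, C, E, F}.
{C, D}: every determinant is a superkey — BCNF.
{A, B, C, E, F}: every determinant is a superkey — BCNF.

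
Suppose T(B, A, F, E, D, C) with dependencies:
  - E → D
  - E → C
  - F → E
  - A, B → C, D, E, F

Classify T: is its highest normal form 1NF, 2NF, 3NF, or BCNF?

2NF

Candidate key: {A, B}. Prime attributes: {A, B}.
E → D breaks BCNF: {E}⁺ = {C, D, E}, so {E} is not a superkey.
Because {D} is non-prime and the left side of E → D is not a superkey, the relation is not in 3NF.
Checking every proper subset of each key, none determines a non-prime attribute — 2NF is satisfied.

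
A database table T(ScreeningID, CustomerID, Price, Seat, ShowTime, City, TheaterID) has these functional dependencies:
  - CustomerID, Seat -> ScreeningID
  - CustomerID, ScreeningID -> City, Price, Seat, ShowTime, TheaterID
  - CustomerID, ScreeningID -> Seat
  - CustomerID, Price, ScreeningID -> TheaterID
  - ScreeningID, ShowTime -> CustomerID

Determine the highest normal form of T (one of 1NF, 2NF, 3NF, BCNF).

Candidate keys: {CustomerID, ScreeningID}, {CustomerID, Seat}, {ScreeningID, ShowTime}. Prime attributes: {CustomerID, ScreeningID, Seat, ShowTime}.
Each dependency's left side is a superkey — BCNF holds.

BCNF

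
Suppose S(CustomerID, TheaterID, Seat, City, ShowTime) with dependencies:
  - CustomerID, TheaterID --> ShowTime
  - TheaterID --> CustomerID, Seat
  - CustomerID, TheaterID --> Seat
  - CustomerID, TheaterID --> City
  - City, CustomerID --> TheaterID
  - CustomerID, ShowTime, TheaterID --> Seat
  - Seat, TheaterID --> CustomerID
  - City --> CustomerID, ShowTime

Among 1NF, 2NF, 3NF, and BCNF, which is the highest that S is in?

BCNF

Candidate keys: {City}, {TheaterID}. Prime attributes: {City, TheaterID}.
Each dependency's left side is a superkey — BCNF holds.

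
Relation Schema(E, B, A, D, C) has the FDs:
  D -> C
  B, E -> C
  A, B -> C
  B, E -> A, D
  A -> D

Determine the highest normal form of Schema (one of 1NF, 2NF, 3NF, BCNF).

Candidate key: {B, E}. Prime attributes: {B, E}.
D -> C breaks BCNF: {D}⁺ = {C, D}, so {D} is not a superkey.
D -> C determines the non-prime attribute {C} from a non-superkey — 3NF is violated.
No proper subset of a key has a non-prime attribute in its closure, so there is no partial dependency; 2NF holds.

2NF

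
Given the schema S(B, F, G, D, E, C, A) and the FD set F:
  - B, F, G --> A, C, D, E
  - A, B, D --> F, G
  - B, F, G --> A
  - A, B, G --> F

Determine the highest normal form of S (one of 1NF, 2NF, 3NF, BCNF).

BCNF

Candidate keys: {A, B, D}, {A, B, G}, {B, F, G}. Prime attributes: {A, B, D, F, G}.
Each dependency's left side is a superkey — BCNF holds.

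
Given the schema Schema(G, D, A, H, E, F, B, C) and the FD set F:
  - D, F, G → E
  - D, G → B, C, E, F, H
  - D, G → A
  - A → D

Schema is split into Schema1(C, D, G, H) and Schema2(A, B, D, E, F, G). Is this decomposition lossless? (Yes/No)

Yes

The shared attributes are {D, G} and {D, G}⁺ = {A, B, C, D, E, F, G, H}.
This includes all of Schema1, so the common attributes are a superkey of Schema1 — the join is lossless.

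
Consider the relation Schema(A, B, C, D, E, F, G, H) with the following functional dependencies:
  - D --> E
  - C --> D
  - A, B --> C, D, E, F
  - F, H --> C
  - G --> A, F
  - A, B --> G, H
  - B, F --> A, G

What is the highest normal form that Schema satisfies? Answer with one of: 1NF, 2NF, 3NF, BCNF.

2NF

Candidate keys: {A, B}, {B, F}, {B, G}. Prime attributes: {A, B, F, G}.
For D --> E we have {D}⁺ = {D, E}; {D} is not a superkey, so BCNF fails.
Because {E} is non-prime and the left side of D --> E is not a superkey, the relation is not in 3NF.
No non-prime attribute depends on a proper subset of any candidate key, so 2NF holds.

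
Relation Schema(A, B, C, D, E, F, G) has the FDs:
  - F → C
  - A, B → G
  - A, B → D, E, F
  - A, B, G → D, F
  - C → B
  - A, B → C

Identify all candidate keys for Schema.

{A} never appears on the right of any FD, so every key must include it.
Closure of {A, B} is {A, B, C, D, E, F, G}, the whole schema; {A, B} is a candidate key.
Closure of {A, C} is {A, B, C, D, E, F, G}, the whole schema; {A, C} is a candidate key.
Closure of {A, F} is {A, B, C, D, E, F, G}, the whole schema; {A, F} is a candidate key.
No proper subset of any of these is a key, and no other minimal superkey exists.

{A, B}, {A, C}, {A, F}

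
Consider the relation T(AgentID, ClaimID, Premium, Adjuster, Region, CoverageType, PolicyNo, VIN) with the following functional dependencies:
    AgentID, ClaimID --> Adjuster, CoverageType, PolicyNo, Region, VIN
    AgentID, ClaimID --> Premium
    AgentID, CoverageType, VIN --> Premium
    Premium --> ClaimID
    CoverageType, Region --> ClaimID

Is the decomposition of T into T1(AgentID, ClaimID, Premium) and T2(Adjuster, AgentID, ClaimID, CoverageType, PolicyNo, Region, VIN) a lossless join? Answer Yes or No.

Yes

The shared attributes are {AgentID, ClaimID} and {AgentID, ClaimID}⁺ = {Adjuster, AgentID, ClaimID, CoverageType, PolicyNo, Premium, Region, VIN}.
Since T1 ⊆ {Adjuster, AgentID, ClaimID, CoverageType, PolicyNo, Premium, Region, VIN}, the intersection is a superkey of T1; the decomposition is lossless.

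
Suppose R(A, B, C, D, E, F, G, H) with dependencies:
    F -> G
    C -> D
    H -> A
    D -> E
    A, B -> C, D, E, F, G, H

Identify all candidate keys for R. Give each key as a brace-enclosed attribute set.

Attributes never on any right-hand side: {B} — every candidate key must contain it.
{A, B}⁺ = {A, B, C, D, E, F, G, H} — all of the relation — so {A, B} is a candidate key.
{B, H}⁺ = {A, B, C, D, E, F, G, H} — all of the relation — so {B, H} is a candidate key.
Any other superkey properly contains one of these, so there are no further candidate keys.

{A, B}, {B, H}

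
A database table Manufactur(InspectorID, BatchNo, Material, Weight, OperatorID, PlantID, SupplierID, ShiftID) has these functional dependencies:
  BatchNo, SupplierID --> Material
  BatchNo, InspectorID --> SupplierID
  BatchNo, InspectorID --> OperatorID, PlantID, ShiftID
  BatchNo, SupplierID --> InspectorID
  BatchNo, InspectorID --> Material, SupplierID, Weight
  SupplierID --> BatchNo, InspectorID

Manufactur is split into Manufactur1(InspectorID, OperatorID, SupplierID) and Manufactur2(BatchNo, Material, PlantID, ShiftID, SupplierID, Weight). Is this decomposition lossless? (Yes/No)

Manufactur1 ∩ Manufactur2 = {SupplierID}; its closure under F is {BatchNo, InspectorID, Material, OperatorID, PlantID, ShiftID, SupplierID, Weight}.
This includes all of Manufactur1, so the common attributes are a superkey of Manufactur1 — the join is lossless.

Yes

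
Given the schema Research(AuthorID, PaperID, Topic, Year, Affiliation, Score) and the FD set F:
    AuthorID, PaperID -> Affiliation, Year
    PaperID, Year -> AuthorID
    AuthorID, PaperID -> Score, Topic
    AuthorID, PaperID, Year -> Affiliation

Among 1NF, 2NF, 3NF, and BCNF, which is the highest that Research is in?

BCNF

Candidate keys: {AuthorID, PaperID}, {PaperID, Year}. Prime attributes: {AuthorID, PaperID, Year}.
Every FD has a superkey on the left, so the relation is in BCNF.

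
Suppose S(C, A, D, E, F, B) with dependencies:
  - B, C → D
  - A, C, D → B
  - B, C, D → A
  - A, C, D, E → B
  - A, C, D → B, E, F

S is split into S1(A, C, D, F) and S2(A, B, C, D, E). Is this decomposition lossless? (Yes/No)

Common attributes: {A, C, D}; their closure is {A, B, C, D, E, F}.
This includes all of S1, so the common attributes are a superkey of S1 — the join is lossless.

Yes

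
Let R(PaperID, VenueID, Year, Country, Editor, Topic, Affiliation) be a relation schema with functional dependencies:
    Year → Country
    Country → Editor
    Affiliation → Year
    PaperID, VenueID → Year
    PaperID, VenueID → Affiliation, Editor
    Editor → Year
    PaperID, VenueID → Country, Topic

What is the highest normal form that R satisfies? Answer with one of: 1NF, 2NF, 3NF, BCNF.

Candidate key: {PaperID, VenueID}. Prime attributes: {PaperID, VenueID}.
Year → Country: {Year}⁺ = {Country, Editor, Year}, which is not all of the attributes, so the left side is not a superkey — BCNF is violated.
Because {Country} is non-prime and the left side of Year → Country is not a superkey, the relation is not in 3NF.
Checking every proper subset of each key, none determines a non-prime attribute — 2NF is satisfied.

2NF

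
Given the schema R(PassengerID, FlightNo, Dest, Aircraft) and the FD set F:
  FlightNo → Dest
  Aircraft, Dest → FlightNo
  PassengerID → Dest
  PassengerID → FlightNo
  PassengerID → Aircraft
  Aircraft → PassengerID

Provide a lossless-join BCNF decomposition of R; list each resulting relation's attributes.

Candidate keys of the original relation: {Aircraft}, {PassengerID}.
Within {Aircraft, Dest, FlightNo, PassengerID}: {FlightNo}⁺ ∩ {Aircraft, Dest, FlightNo, PassengerID} = {Dest, FlightNo}, not the whole set, so FlightNo → Dest violates BCNF; decompose into {Dest, FlightNo} and {Aircraft, FlightNo, PassengerID}.
{Dest, FlightNo}: every determinant is a superkey — BCNF.
{Aircraft, FlightNo, PassengerID}: every determinant is a superkey — BCNF.

{Aircraft, FlightNo, PassengerID}; {Dest, FlightNo}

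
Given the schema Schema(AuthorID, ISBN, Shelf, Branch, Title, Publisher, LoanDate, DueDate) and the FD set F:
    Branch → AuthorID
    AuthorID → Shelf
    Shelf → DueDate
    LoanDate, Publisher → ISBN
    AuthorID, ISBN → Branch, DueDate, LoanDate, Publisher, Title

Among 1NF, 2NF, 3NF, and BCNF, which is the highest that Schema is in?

1NF

Candidate keys: {AuthorID, ISBN}, {AuthorID, LoanDate, Publisher}, {Branch, ISBN}, {Branch, LoanDate, Publisher}. Prime attributes: {AuthorID, Branch, ISBN, LoanDate, Publisher}.
Branch → AuthorID: {Branch}⁺ = {AuthorID, Branch, DueDate, Shelf}, which is not all of the attributes, so the left side is not a superkey — BCNF is violated.
Because {Shelf} is non-prime and the left side of AuthorID → Shelf is not a superkey, the relation is not in 3NF.
{AuthorID} is a proper subset of the key {AuthorID, ISBN}, and {AuthorID}⁺ contains the non-prime attributes {DueDate, Shelf} — a partial dependency, so 2NF is violated.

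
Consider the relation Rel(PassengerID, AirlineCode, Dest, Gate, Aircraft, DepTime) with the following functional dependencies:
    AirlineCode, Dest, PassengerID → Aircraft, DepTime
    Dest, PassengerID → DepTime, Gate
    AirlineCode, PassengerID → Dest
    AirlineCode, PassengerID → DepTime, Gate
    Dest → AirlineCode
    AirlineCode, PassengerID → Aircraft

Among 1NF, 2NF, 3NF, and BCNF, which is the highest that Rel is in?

3NF

Candidate keys: {AirlineCode, PassengerID}, {Dest, PassengerID}. Prime attributes: {AirlineCode, Dest, PassengerID}.
Dest → AirlineCode: {Dest}⁺ = {AirlineCode, Dest}, which is not all of the attributes, so the left side is not a superkey — BCNF is violated.
But every attribute on its right side ({AirlineCode}) is prime, and the same holds for every other non-superkey FD, so 3NF still holds.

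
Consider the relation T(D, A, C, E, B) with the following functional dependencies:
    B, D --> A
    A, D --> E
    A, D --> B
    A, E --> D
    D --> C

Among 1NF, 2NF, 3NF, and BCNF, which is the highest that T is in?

1NF

Candidate keys: {A, D}, {A, E}, {B, D}. Prime attributes: {A, B, D, E}.
D --> C breaks BCNF: {D}⁺ = {C, D}, so {D} is not a superkey.
D --> C determines the non-prime attribute {C} from a non-superkey — 3NF is violated.
The proper key subset {D} of {A, D} determines non-prime {C}, so the relation is not even in 2NF.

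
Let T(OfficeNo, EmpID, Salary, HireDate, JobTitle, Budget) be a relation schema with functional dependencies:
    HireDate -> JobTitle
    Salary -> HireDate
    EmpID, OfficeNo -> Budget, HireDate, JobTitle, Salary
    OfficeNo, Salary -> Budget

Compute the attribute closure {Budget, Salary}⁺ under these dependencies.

{Budget, HireDate, JobTitle, Salary}

Start with {Budget, Salary}.
Salary -> HireDate applies; add {HireDate} → now {Budget, HireDate, Salary}.
HireDate -> JobTitle applies; add {JobTitle} → now {Budget, HireDate, JobTitle, Salary}.
No further FD applies.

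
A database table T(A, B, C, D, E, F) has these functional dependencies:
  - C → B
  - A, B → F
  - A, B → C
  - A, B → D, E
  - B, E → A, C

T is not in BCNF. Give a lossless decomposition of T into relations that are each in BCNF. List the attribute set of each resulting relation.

{A, C, D, E, F}; {B, C}

Candidate keys of the original relation: {A, B}, {A, C}, {B, E}, {C, E}.
{A, B, C, D, E, F}: {C} determines {B, C} here but is not a superkey — split on C → B, giving {B, C} and {A, C, D, E, F}.
{B, C} is in BCNF.
{A, C, D, E, F} is in BCNF.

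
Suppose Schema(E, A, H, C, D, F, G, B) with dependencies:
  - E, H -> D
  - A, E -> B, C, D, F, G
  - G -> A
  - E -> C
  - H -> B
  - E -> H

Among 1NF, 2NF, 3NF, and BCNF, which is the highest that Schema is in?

Candidate keys: {A, E}, {E, G}. Prime attributes: {A, E, G}.
E, H -> D breaks BCNF: {E, H}⁺ = {B, C, D, E, H}, so {E, H} is not a superkey.
E, H -> D has non-prime {D} on the right and a non-superkey on the left, so 3NF fails.
{E} is a proper subset of the key {A, E}, and {E}⁺ contains the non-prime attributes {B, C, D, H} — a partial dependency, so 2NF is violated.

1NF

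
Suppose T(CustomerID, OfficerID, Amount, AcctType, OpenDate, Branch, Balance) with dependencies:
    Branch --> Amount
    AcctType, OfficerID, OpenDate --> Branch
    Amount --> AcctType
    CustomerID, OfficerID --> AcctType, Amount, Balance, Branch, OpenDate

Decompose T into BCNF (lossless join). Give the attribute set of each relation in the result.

{AcctType, Amount}; {Amount, Branch}; {Balance, Branch, CustomerID, OfficerID, OpenDate}

Candidate key of the original relation: {CustomerID, OfficerID}.
In {AcctType, Amount, Balance, Branch, CustomerID, OfficerID, OpenDate}, {Branch} is not a superkey ({Branch}⁺ restricted to this set is {AcctType, Amount, Branch}), so split on Branch --> AcctType, Amount into {AcctType, Amount, Branch} and {Balance, Branch, CustomerID, OfficerID, OpenDate}.
In {AcctType, Amount, Branch}, {Amount} is not a superkey ({Amount}⁺ restricted to this set is {AcctType, Amount}), so split on Amount --> AcctType into {AcctType, Amount} and {Amount, Branch}.
{AcctType, Amount}: every determinant is a superkey — BCNF.
{Amount, Branch}: every determinant is a superkey — BCNF.
{Balance, Branch, CustomerID, OfficerID, OpenDate}: every determinant is a superkey — BCNF.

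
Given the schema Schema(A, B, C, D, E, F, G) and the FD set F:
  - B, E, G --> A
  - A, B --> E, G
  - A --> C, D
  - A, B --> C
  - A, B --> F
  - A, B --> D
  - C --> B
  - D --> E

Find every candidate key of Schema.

{A}, {B, D, G}, {B, E, G}, {C, D, G}, {C, E, G}

Closure of {A} is {A, B, C, D, E, F, G}, the whole schema; {A} is a candidate key.
Closure of {B, D, G} is {A, B, C, D, E, F, G}, the whole schema; {B, D, G} is a candidate key.
Closure of {B, E, G} is {A, B, C, D, E, F, G}, the whole schema; {B, E, G} is a candidate key.
Closure of {C, D, G} is {A, B, C, D, E, F, G}, the whole schema; {C, D, G} is a candidate key.
Closure of {C, E, G} is {A, B, C, D, E, F, G}, the whole schema; {C, E, G} is a candidate key.
These are minimal and exhaustive — every other superkey contains one of them.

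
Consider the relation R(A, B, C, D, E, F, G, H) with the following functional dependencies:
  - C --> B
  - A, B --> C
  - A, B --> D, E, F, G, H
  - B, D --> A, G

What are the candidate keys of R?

{A, B}, {A, C}, {B, D}, {C, D}

{A, B} is a candidate key since {A, B}⁺ = {A, B, C, D, E, F, G, H} covers every attribute.
{A, C} is a candidate key since {A, C}⁺ = {A, B, C, D, E, F, G, H} covers every attribute.
{B, D} is a candidate key since {B, D}⁺ = {A, B, C, D, E, F, G, H} covers every attribute.
{C, D} is a candidate key since {C, D}⁺ = {A, B, C, D, E, F, G, H} covers every attribute.
Any other superkey properly contains one of these, so there are no further candidate keys.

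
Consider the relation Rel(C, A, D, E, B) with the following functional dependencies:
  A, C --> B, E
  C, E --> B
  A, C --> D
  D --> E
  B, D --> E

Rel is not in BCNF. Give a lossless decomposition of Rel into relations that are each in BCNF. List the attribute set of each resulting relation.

Candidate key of the original relation: {A, C}.
Within {A, B, C, D, E}: {C, E}⁺ ∩ {A, B, C, D, E} = {B, C, E}, not the whole set, so C, E --> B violates BCNF; decompose into {B, C, E} and {A, C, D, E}.
{B, C, E} is in BCNF.
Within {A, C, D, E}: {D}⁺ ∩ {A, C, D, E} = {D, E}, not the whole set, so D --> E violates BCNF; decompose into {D, E} and {A, C, D}.
{D, E} is in BCNF.
{A, C, D} is in BCNF.

{A, C, D}; {B, C, E}; {D, E}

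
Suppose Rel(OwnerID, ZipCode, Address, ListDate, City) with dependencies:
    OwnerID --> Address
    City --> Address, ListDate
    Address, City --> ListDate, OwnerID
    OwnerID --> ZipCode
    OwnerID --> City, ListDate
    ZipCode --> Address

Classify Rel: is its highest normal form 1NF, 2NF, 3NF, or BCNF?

2NF

Candidate keys: {City}, {OwnerID}. Prime attributes: {City, OwnerID}.
For ZipCode --> Address we have {ZipCode}⁺ = {Address, ZipCode}; {ZipCode} is not a superkey, so BCNF fails.
Because {Address} is non-prime and the left side of ZipCode --> Address is not a superkey, the relation is not in 3NF.
With only single-attribute keys there can be no partial dependency, so 2NF holds.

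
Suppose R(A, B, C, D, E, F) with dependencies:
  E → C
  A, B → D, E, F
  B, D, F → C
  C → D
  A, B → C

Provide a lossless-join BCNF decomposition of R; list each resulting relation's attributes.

Candidate key of the original relation: {A, B}.
{A, B, C, D, E, F}: {E} determines {C, D, E} here but is not a superkey — split on E → C, D, giving {C, D, E} and {A, B, E, F}.
{C, D, E}: {C} determines {C, D} here but is not a superkey — split on C → D, giving {C, D} and {C, E}.
{C, D} is in BCNF.
{C, E} is in BCNF.
{A, B, E, F} is in BCNF.

{A, B, E, F}; {C, D}; {C, E}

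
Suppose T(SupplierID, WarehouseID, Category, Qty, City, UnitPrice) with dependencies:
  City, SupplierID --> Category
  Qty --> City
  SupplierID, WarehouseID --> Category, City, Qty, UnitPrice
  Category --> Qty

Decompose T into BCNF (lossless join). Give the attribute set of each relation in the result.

{Category, Qty}; {Category, SupplierID}; {City, Qty}; {City, SupplierID, UnitPrice, WarehouseID}

Candidate key of the original relation: {SupplierID, WarehouseID}.
In {Category, City, Qty, SupplierID, UnitPrice, WarehouseID}, {City, SupplierID} is not a superkey ({City, SupplierID}⁺ restricted to this set is {Category, City, Qty, SupplierID}), so split on City, SupplierID --> Category, Qty into {Category, City, Qty, SupplierID} and {City, SupplierID, UnitPrice, WarehouseID}.
In {Category, City, Qty, SupplierID}, {Qty} is not a superkey ({Qty}⁺ restricted to this set is {City, Qty}), so split on Qty --> City into {City, Qty} and {Category, Qty, SupplierID}.
{City, Qty} is in BCNF.
In {Category, Qty, SupplierID}, {Category} is not a superkey ({Category}⁺ restricted to this set is {Category, Qty}), so split on Category --> Qty into {Category, Qty} and {Category, SupplierID}.
{Category, Qty} is in BCNF.
{Category, SupplierID} is in BCNF.
{City, SupplierID, UnitPrice, WarehouseID} is in BCNF.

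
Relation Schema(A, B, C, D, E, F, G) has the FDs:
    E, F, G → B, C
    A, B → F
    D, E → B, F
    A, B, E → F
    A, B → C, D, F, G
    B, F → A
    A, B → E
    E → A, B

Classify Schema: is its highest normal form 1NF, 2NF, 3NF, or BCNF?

Candidate keys: {A, B}, {B, F}, {E}. Prime attributes: {A, B, E, F}.
Each dependency's left side is a superkey — BCNF holds.

BCNF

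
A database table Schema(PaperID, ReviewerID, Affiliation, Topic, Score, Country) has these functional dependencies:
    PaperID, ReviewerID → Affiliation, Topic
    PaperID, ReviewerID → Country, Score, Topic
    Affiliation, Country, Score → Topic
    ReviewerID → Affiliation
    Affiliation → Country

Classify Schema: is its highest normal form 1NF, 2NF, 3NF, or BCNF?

Candidate key: {PaperID, ReviewerID}. Prime attributes: {PaperID, ReviewerID}.
Affiliation, Country, Score → Topic breaks BCNF: {Affiliation, Country, Score}⁺ = {Affiliation, Country, Score, Topic}, so {Affiliation, Country, Score} is not a superkey.
Affiliation, Country, Score → Topic determines the non-prime attribute {Topic} from a non-superkey — 3NF is violated.
Since {ReviewerID} ⊂ {PaperID, ReviewerID} and {ReviewerID}⁺ ⊇ {Affiliation, Country} with {Affiliation, Country} non-prime, there is a partial dependency; 2NF fails.

1NF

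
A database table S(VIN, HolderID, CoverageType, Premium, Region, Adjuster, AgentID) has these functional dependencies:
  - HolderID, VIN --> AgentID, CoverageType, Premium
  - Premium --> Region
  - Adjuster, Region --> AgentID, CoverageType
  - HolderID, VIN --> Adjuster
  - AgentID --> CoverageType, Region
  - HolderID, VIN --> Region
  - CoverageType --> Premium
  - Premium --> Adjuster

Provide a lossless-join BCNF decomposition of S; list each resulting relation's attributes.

Candidate key of the original relation: {HolderID, VIN}.
Within {Adjuster, AgentID, CoverageType, HolderID, Premium, Region, VIN}: {Premium}⁺ ∩ {Adjuster, AgentID, CoverageType, HolderID, Premium, Region, VIN} = {Adjuster, AgentID, CoverageType, Premium, Region}, not the whole set, so Premium --> Adjuster, AgentID, CoverageType, Region violates BCNF; decompose into {Adjuster, AgentID, CoverageType, Premium, Region} and {HolderID, Premium, VIN}.
{Adjuster, AgentID, CoverageType, Premium, Region} has no BCNF violation.
{HolderID, Premium, VIN} has no BCNF violation.

{Adjuster, AgentID, CoverageType, Premium, Region}; {HolderID, Premium, VIN}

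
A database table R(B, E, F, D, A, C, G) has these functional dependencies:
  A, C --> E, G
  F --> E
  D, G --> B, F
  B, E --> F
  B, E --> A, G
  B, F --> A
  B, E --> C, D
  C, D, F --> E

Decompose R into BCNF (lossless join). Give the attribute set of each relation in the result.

Candidate keys of the original relation: {A, B, C}, {A, C, D}, {B, E}, {B, F}, {D, G}.
Within {A, B, C, D, E, F, G}: {A, C}⁺ ∩ {A, B, C, D, E, F, G} = {A, C, E, G}, not the whole set, so A, C --> E, G violates BCNF; decompose into {A, C, E, G} and {A, B, C, D, F}.
{A, C, E, G} is in BCNF.
{A, B, C, D, F} is in BCNF.

{A, B, C, D, F}; {A, C, E, G}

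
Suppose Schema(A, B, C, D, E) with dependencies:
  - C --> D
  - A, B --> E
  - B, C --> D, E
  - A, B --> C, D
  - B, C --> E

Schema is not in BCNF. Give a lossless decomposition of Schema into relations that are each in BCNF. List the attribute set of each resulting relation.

Candidate key of the original relation: {A, B}.
Within {A, B, C, D, E}: {C}⁺ ∩ {A, B, C, D, E} = {C, D}, not the whole set, so C --> D violates BCNF; decompose into {C, D} and {A, B, C, E}.
{C, D}: every determinant is a superkey — BCNF.
Within {A, B, C, E}: {B, C}⁺ ∩ {A, B, C, E} = {B, C, E}, not the whole set, so B, C --> E violates BCNF; decompose into {B, C, E} and {A, B, C}.
{B, C, E}: every determinant is a superkey — BCNF.
{A, B, C}: every determinant is a superkey — BCNF.

{A, B, C}; {B, C, E}; {C, D}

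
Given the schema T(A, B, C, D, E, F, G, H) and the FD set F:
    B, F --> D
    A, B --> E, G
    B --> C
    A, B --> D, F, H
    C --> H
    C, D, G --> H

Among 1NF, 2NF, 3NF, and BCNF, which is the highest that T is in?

1NF

Candidate key: {A, B}. Prime attributes: {A, B}.
B, F --> D breaks BCNF: {B, F}⁺ = {B, C, D, F, H}, so {B, F} is not a superkey.
B, F --> D has non-prime {D} on the right and a non-superkey on the left, so 3NF fails.
The proper key subset {B} of {A, B} determines non-prime {C, H}, so the relation is not even in 2NF.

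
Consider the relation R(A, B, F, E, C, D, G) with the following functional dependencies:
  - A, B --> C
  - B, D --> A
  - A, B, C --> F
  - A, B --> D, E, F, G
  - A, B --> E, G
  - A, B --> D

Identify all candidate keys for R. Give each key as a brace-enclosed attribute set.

{B} never appears on the right of any FD, so every key must include it.
{A, B}⁺ = {A, B, C, D, E, F, G}, which is every attribute, so {A, B} is a candidate key.
{B, D}⁺ = {A, B, C, D, E, F, G}, which is every attribute, so {B, D} is a candidate key.
Any other superkey properly contains one of these, so there are no further candidate keys.

{A, B}, {B, D}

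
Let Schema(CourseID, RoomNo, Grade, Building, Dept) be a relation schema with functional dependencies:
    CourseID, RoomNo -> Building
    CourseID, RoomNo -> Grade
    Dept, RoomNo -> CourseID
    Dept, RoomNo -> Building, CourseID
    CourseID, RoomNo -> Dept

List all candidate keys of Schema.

Attributes never on any right-hand side: {RoomNo} — every candidate key must contain it.
{CourseID, RoomNo} is a candidate key since {CourseID, RoomNo}⁺ = {Building, CourseID, Dept, Grade, RoomNo} covers every attribute.
{Dept, RoomNo} is a candidate key since {Dept, RoomNo}⁺ = {Building, CourseID, Dept, Grade, RoomNo} covers every attribute.
No proper subset of any of these is a key, and no other minimal superkey exists.

{CourseID, RoomNo}, {Dept, RoomNo}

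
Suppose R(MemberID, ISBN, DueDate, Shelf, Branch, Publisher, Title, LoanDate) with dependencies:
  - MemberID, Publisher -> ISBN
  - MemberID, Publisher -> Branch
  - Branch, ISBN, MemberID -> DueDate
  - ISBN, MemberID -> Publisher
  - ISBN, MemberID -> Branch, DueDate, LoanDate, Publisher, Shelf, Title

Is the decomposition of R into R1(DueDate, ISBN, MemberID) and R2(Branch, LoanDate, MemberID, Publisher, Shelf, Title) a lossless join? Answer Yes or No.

R1 ∩ R2 = {MemberID}; its closure under F is {MemberID}.
R1 ⊄ {MemberID} and R2 ⊄ {MemberID}, so the split is lossy.

No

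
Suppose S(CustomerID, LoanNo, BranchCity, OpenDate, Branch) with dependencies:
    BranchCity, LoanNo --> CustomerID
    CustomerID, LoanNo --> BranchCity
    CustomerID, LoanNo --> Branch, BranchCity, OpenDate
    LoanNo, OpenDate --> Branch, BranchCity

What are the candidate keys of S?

No FD produces {LoanNo}, so it must be in every candidate key.
{BranchCity, LoanNo} is a candidate key since {BranchCity, LoanNo}⁺ = {Branch, BranchCity, CustomerID, LoanNo, OpenDate} covers every attribute.
{CustomerID, LoanNo} is a candidate key since {CustomerID, LoanNo}⁺ = {Branch, BranchCity, CustomerID, LoanNo, OpenDate} covers every attribute.
{LoanNo, OpenDate} is a candidate key since {LoanNo, OpenDate}⁺ = {Branch, BranchCity, CustomerID, LoanNo, OpenDate} covers every attribute.
No proper subset of any of these is a key, and no other minimal superkey exists.

{BranchCity, LoanNo}, {CustomerID, LoanNo}, {LoanNo, OpenDate}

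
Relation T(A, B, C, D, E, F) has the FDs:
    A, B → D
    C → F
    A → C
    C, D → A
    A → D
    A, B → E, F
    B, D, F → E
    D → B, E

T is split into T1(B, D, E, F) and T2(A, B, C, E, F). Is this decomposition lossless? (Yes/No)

The shared attributes are {B, E, F} and {B, E, F}⁺ = {B, E, F}.
Neither T1 nor T2 is contained in that closure, so the decomposition is lossy.

No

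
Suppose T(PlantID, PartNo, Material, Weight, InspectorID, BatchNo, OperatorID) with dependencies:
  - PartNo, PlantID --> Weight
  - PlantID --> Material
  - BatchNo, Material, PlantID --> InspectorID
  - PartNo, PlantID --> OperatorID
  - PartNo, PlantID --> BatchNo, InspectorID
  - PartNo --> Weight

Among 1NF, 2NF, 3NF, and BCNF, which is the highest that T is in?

1NF

Candidate key: {PartNo, PlantID}. Prime attributes: {PartNo, PlantID}.
PlantID --> Material breaks BCNF: {PlantID}⁺ = {Material, PlantID}, so {PlantID} is not a superkey.
Because {Material} is non-prime and the left side of PlantID --> Material is not a superkey, the relation is not in 3NF.
The proper key subset {PartNo} of {PartNo, PlantID} determines non-prime {Weight}, so the relation is not even in 2NF.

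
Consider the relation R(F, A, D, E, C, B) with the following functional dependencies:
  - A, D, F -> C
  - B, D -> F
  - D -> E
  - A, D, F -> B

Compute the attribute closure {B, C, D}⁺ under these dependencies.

Start with {B, C, D}.
B, D -> F applies; add {F} → now {B, C, D, F}.
D -> E applies; add {E} → now {B, C, D, E, F}.
No further FD applies.

{B, C, D, E, F}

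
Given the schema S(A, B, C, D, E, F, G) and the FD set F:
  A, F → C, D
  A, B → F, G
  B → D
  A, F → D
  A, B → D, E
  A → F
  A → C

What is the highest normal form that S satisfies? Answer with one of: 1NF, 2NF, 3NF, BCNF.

1NF

Candidate key: {A, B}. Prime attributes: {A, B}.
A, F → C, D: {A, F}⁺ = {A, C, D, F}, which is not all of the attributes, so the left side is not a superkey — BCNF is violated.
A, F → C, D determines the non-prime attributes {C, D} from a non-superkey — 3NF is violated.
Since {A} ⊂ {A, B} and {A}⁺ ⊇ {C, D, F} with {C, D, F} non-prime, there is a partial dependency; 2NF fails.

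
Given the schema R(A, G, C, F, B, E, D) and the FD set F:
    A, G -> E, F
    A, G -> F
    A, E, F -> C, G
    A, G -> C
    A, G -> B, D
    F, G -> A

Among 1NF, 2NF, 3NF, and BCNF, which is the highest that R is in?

Candidate keys: {A, E, F}, {A, G}, {F, G}. Prime attributes: {A, E, F, G}.
Every FD has a superkey on the left, so the relation is in BCNF.

BCNF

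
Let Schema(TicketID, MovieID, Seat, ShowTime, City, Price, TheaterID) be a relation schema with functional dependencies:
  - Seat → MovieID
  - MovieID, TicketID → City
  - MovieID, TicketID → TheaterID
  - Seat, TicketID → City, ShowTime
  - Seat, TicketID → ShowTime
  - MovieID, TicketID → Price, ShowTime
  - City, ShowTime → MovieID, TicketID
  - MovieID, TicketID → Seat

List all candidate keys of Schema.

{City, ShowTime}⁺ = {City, MovieID, Price, Seat, ShowTime, TheaterID, TicketID} — all of the relation — so {City, ShowTime} is a candidate key.
{MovieID, TicketID}⁺ = {City, MovieID, Price, Seat, ShowTime, TheaterID, TicketID} — all of the relation — so {MovieID, TicketID} is a candidate key.
{Seat, TicketID}⁺ = {City, MovieID, Price, Seat, ShowTime, TheaterID, TicketID} — all of the relation — so {Seat, TicketID} is a candidate key.
Any other superkey properly contains one of these, so there are no further candidate keys.

{City, ShowTime}, {MovieID, TicketID}, {Seat, TicketID}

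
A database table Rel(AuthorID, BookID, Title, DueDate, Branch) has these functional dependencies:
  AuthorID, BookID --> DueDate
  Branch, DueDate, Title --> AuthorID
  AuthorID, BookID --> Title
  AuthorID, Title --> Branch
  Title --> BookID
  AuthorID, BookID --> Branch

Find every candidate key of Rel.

{AuthorID, BookID}, {AuthorID, Title}, {Branch, DueDate, Title}

{AuthorID, BookID} is a candidate key since {AuthorID, BookID}⁺ = {AuthorID, BookID, Branch, DueDate, Title} covers every attribute.
{AuthorID, Title} is a candidate key since {AuthorID, Title}⁺ = {AuthorID, BookID, Branch, DueDate, Title} covers every attribute.
{Branch, DueDate, Title} is a candidate key since {Branch, DueDate, Title}⁺ = {AuthorID, BookID, Branch, DueDate, Title} covers every attribute.
Any other superkey properly contains one of these, so there are no further candidate keys.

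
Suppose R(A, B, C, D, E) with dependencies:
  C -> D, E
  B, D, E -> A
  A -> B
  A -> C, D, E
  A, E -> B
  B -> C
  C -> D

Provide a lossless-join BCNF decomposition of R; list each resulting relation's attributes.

Candidate keys of the original relation: {A}, {B}.
Within {A, B, C, D, E}: {C}⁺ ∩ {A, B, C, D, E} = {C, D, E}, not the whole set, so C -> D, E violates BCNF; decompose into {C, D, E} and {A, B, C}.
{C, D, E}: every determinant is a superkey — BCNF.
{A, B, C}: every determinant is a superkey — BCNF.

{A, B, C}; {C, D, E}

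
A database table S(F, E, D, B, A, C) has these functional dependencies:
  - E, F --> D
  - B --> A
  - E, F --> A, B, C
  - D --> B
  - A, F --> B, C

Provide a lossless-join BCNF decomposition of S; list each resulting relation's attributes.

{A, B}; {B, D}; {C, D, F}; {D, E, F}

Candidate key of the original relation: {E, F}.
{A, B, C, D, E, F}: {B} determines {A, B} here but is not a superkey — split on B --> A, giving {A, B} and {B, C, D, E, F}.
{A, B} has no BCNF violation.
{B, C, D, E, F}: {D} determines {B, D} here but is not a superkey — split on D --> B, giving {B, D} and {C, D, E, F}.
{B, D} has no BCNF violation.
{C, D, E, F}: {D, F} determines {C, D, F} here but is not a superkey — split on D, F --> C, giving {C, D, F} and {D, E, F}.
{C, D, F} has no BCNF violation.
{D, E, F} has no BCNF violation.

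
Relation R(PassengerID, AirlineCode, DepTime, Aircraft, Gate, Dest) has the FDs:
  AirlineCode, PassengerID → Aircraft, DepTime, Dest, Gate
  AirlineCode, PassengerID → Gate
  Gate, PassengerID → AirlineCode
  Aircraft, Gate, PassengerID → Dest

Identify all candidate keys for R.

{PassengerID} never appears on the right of any FD, so every key must include it.
{AirlineCode, PassengerID}⁺ = {Aircraft, AirlineCode, DepTime, Dest, Gate, PassengerID}, which is every attribute, so {AirlineCode, PassengerID} is a candidate key.
{Gate, PassengerID}⁺ = {Aircraft, AirlineCode, DepTime, Dest, Gate, PassengerID}, which is every attribute, so {Gate, PassengerID} is a candidate key.
These are minimal and exhaustive — every other superkey contains one of them.

{AirlineCode, PassengerID}, {Gate, PassengerID}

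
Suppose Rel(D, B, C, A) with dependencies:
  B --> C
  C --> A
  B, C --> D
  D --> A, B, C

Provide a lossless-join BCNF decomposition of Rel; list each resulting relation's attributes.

Candidate keys of the original relation: {B}, {D}.
Within {A, B, C, D}: {C}⁺ ∩ {A, B, C, D} = {A, C}, not the whole set, so C --> A violates BCNF; decompose into {A, C} and {B, C, D}.
{A, C} has no BCNF violation.
{B, C, D} has no BCNF violation.

{A, C}; {B, C, D}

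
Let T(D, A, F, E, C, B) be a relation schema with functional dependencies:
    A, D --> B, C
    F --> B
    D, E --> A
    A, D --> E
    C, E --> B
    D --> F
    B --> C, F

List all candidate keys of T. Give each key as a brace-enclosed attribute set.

{A, D}, {D, E}

Attributes never on any right-hand side: {D} — every candidate key must contain it.
{A, D}⁺ = {A, B, C, D, E, F}, which is every attribute, so {A, D} is a candidate key.
{D, E}⁺ = {A, B, C, D, E, F}, which is every attribute, so {D, E} is a candidate key.
Any other superkey properly contains one of these, so there are no further candidate keys.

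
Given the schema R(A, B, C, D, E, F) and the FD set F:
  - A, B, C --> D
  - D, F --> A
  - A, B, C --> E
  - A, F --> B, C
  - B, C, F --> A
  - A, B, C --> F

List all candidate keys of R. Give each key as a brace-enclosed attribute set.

{A, F} is a candidate key since {A, F}⁺ = {A, B, C, D, E, F} covers every attribute.
{D, F} is a candidate key since {D, F}⁺ = {A, B, C, D, E, F} covers every attribute.
{A, B, C} is a candidate key since {A, B, C}⁺ = {A, B, C, D, E, F} covers every attribute.
{B, C, F} is a candidate key since {B, C, F}⁺ = {A, B, C, D, E, F} covers every attribute.
Any other superkey properly contains one of these, so there are no further candidate keys.

{A, B, C}, {A, F}, {B, C, F}, {D, F}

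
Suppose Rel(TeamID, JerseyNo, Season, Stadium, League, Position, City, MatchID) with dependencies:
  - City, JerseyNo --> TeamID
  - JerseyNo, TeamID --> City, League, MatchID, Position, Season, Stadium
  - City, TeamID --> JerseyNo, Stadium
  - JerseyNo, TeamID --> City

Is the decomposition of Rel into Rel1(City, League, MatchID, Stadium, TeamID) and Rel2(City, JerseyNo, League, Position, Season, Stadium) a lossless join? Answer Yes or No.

No

Rel1 ∩ Rel2 = {City, League, Stadium}; its closure under F is {City, League, Stadium}.
The closure covers neither Rel1 nor Rel2 entirely; the join is not lossless.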